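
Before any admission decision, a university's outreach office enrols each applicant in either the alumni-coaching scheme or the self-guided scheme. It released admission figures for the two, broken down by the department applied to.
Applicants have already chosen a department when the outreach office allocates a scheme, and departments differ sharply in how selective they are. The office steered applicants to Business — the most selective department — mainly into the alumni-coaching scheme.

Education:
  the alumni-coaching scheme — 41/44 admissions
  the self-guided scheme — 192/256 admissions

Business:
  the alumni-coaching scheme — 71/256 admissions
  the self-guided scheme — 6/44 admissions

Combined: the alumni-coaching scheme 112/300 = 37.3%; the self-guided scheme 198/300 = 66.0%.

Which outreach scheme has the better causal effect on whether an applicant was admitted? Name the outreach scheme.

Within every department level the alumni-coaching scheme has the higher rate, yet pooled the self-guided scheme does — Simpson's reversal.
The imbalance in department arose from how applicants were allocated, not from anything the outreach scheme did; and department independently affects the outcome. The pooled gap is confounded — condition on department.
Within each level — Education: 93.2% vs 75.0%; Business: 27.7% vs 13.6% — the alumni-coaching scheme is higher every time.

the alumni-coaching scheme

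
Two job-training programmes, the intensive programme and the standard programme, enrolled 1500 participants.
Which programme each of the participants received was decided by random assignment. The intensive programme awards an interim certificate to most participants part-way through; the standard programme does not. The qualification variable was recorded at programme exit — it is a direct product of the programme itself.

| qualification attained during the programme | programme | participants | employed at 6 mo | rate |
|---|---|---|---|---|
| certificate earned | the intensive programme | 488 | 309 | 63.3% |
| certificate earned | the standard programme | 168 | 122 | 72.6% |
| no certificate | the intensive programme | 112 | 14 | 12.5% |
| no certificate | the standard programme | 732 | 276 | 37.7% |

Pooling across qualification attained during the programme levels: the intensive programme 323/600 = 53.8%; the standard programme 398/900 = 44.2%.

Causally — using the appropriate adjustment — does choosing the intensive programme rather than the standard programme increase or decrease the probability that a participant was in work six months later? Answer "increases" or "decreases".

The stratified and pooled comparisons disagree (the standard programme wins within each qualification attained during the programme; the intensive programme wins overall), so the answer turns on the causal role of qualification attained during the programme.
Qualification attained during the programme lies on the pathway programme → qualification attained during the programme → outcome, so adjusting for it blocks the indirect effect. For the total causal effect of programme, use the unadjusted pooled rates.
Pooled: the intensive programme 53.8% vs the standard programme 44.2%; the intensive programme is higher overall.

increases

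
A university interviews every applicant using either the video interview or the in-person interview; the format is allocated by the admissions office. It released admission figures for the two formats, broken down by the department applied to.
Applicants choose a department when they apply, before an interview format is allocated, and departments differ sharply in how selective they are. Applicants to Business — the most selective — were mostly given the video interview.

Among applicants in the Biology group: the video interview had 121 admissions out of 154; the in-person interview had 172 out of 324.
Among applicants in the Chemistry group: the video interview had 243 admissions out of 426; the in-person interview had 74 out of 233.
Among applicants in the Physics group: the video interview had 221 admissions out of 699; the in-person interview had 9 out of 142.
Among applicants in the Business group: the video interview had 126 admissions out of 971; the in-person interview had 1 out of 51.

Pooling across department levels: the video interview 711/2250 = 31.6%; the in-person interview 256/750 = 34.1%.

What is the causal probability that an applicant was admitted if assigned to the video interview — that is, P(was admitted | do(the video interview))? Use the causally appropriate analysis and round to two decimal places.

0.38

Nothing the interview format does changes department; the imbalance is an allocation artefact. With department also predicting the outcome, the pooled figure is confounded, and the within-stratum comparison is the causal one.
Standardising the video interview to the population department mix: 0.159·121/154 + 0.220·243/426 + 0.280·221/699 + 0.341·126/971 = 0.383.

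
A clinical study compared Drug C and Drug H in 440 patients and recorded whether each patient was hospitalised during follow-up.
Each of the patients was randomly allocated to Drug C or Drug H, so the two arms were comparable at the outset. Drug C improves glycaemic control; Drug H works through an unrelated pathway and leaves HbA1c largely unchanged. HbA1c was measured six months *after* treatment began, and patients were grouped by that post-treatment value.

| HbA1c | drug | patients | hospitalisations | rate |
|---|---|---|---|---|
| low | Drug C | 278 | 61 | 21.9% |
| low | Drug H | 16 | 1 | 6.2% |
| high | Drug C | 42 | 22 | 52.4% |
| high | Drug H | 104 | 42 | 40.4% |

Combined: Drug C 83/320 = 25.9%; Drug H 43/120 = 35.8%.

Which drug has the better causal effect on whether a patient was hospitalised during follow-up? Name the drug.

Because the drug influences HbA1c, HbA1c is a post-treatment mediator, not a confounder. Stratifying on it would bias the estimate; the causal effect is the crude pooled difference.
Pooled: Drug C 25.9% vs Drug H 35.8%; Drug C is lower overall.

Drug C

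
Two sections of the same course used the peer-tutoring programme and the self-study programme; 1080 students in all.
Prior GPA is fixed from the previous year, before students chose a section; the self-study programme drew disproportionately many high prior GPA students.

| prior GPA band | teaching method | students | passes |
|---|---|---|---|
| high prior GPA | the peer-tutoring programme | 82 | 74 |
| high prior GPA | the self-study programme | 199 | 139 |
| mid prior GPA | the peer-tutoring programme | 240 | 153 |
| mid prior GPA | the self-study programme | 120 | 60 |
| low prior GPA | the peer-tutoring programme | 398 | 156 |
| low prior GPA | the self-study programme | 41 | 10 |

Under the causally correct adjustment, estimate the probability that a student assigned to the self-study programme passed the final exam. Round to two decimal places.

the peer-tutoring programme is higher inside every prior GPA band stratum but the self-study programme is higher in aggregate. Whether to stratify depends on how prior GPA band relates to the teaching method.
The imbalance in prior GPA band arose from how students were allocated, not from anything the teaching method did; and prior GPA band independently affects the outcome. The pooled gap is confounded — condition on prior GPA band.
Standardising the self-study programme to the population prior GPA band mix: 0.260·139/199 + 0.333·60/120 + 0.406·10/41 = 0.448.

0.45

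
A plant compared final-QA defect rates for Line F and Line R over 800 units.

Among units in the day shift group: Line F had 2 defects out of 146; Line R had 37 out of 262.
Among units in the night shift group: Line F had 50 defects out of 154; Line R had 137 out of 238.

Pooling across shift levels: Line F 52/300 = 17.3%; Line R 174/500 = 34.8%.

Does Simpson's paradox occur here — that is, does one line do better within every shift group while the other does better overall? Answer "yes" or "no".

Within each shift level (day shift 1.4% vs 14.1%; night shift 32.5% vs 57.6%), Line F has the lower rate every time. Pooled: 17.3% vs 34.8% — Line F has the lower rate overall. They agree.

no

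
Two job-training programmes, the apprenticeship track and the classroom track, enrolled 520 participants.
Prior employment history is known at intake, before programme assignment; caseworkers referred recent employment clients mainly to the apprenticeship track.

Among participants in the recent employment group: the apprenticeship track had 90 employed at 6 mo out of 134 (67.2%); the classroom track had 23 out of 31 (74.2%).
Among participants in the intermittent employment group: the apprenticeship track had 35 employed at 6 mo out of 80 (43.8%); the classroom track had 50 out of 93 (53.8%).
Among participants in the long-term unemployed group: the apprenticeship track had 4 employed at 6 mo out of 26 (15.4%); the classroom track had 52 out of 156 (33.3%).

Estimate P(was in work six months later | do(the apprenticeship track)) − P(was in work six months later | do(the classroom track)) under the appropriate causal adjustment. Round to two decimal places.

-0.12

The prior employment history-specific comparison favours the classroom track throughout, but the pooled figures favour the apprenticeship track. The question is whether to condition on prior employment history.
Since prior employment history is a pre-existing factor (not a product of the programme) and it affects the outcome on its own, it is a confounder. The stratified rates, not the pooled rate, identify the causal effect.
Adjusting over the population distribution of prior employment history: 0.317·(0.672−0.742) + 0.333·(0.438−0.538) + 0.350·(0.154−0.333) = -0.118.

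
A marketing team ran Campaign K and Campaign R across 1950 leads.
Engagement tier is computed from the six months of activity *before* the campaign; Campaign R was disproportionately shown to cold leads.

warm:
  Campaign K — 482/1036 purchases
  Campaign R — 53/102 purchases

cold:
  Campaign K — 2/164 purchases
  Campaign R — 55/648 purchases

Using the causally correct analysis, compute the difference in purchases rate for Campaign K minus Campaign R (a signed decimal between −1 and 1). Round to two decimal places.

-0.06

Within every engagement tier level Campaign R has the higher rate, yet pooled Campaign K does — Simpson's reversal.
Since engagement tier is a pre-existing factor (not a product of the campaign) and it affects the outcome on its own, it is a confounder. The stratified rates, not the pooled rate, identify the causal effect.
Adjusting over the population distribution of engagement tier: 0.584·(0.465−0.520) + 0.416·(0.012−0.085) = -0.062.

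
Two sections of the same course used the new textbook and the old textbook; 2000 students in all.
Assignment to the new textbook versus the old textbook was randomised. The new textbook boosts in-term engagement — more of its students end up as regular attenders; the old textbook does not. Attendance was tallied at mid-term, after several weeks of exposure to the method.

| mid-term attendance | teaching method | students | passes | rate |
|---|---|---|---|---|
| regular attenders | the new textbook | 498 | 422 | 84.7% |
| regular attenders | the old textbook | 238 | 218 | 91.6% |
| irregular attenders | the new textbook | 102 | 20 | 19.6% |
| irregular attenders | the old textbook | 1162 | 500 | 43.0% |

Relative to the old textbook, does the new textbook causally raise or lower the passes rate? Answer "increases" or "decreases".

increases

The stratified and pooled comparisons disagree (the old textbook wins within each mid-term attendance; the new textbook wins overall), so the answer turns on the causal role of mid-term attendance.
Because the teaching method influences mid-term attendance, mid-term attendance is a post-treatment mediator, not a confounder. Stratifying on it would bias the estimate; the causal effect is the crude pooled difference.
Pooled: the new textbook 73.7% vs the old textbook 51.3%; the new textbook is higher overall.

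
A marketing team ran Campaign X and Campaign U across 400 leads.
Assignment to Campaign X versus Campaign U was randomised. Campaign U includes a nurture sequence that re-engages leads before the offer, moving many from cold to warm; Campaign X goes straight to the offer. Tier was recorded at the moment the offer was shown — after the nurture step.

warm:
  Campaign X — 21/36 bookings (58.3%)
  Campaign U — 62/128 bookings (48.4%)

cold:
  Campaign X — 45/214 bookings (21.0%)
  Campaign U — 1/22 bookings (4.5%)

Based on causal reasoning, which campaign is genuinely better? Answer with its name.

Engagement tier here is a post-treatment variable shaped by the campaign; conditioning on it would introduce bias rather than remove it. The overall comparison is the causal one.
Pooled: Campaign X 26.4% vs Campaign U 42.0%; Campaign U is higher overall.

Campaign U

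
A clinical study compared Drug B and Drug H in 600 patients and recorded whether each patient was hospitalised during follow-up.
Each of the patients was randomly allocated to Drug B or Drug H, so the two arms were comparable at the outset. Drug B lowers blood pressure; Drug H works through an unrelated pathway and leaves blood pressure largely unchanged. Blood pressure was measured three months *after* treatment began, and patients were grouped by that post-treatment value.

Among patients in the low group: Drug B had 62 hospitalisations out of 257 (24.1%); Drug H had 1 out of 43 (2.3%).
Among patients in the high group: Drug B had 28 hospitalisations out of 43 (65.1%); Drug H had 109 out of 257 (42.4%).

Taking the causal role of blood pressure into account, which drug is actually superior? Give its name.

The blood pressure-specific comparison favours Drug H throughout, but the pooled figures favour Drug B. The question is whether to condition on blood pressure.
Because the drug influences blood pressure, blood pressure is a post-treatment mediator, not a confounder. Stratifying on it would bias the estimate; the causal effect is the crude pooled difference.
Pooled: Drug B 30.0% vs Drug H 36.7%; Drug B is lower overall.

Drug B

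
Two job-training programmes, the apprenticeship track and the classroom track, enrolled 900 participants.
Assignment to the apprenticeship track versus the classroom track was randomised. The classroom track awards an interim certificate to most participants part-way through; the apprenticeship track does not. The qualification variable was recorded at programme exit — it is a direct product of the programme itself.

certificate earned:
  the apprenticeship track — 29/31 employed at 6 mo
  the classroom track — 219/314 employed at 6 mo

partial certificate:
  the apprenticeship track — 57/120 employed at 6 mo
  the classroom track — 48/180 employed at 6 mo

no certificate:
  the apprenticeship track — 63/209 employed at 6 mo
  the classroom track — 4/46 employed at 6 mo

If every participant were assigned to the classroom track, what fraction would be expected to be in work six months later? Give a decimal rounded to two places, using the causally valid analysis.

0.50

The stratified and pooled comparisons disagree (the apprenticeship track wins within each qualification attained during the programme; the classroom track wins overall), so the answer turns on the causal role of qualification attained during the programme.
Qualification attained during the programme is downstream of the programme. One should not condition on a consequence of treatment, so the overall rates are the right comparison.
So P(outcome | do(the classroom track)) is just the pooled rate for the classroom track: 271/540 = 0.502.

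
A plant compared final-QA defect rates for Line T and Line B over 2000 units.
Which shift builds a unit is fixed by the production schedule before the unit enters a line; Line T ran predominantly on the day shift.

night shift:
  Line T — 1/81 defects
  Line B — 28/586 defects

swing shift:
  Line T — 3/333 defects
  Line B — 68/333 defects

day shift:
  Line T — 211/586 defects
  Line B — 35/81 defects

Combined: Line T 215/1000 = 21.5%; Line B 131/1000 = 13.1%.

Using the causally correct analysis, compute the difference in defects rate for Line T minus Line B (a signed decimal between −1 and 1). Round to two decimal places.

The stratified and pooled comparisons disagree (Line T wins within each shift; Line B wins overall), so the answer turns on the causal role of shift.
Shift satisfies the back-door criterion: it is not a descendant of the line, and it blocks the spurious path from line to outcome. Adjusting for it (i.e., using the within-shift rates) gives the causal effect.
Adjusting over the population distribution of shift: 0.334·(0.012−0.048) + 0.333·(0.009−0.204) + 0.334·(0.360−0.432) = -0.101.

-0.10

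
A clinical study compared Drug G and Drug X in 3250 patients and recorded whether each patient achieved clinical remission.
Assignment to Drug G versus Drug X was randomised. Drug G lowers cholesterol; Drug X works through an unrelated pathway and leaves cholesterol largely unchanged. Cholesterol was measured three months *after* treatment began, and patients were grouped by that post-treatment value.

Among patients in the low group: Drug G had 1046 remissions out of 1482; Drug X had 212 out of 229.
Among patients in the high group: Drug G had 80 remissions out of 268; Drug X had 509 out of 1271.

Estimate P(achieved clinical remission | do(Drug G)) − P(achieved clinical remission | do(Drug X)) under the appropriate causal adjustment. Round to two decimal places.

+0.16

Cholesterol lies on the pathway drug → cholesterol → outcome, so adjusting for it blocks the indirect effect. For the total causal effect of drug, use the unadjusted pooled rates.
The causal difference is the pooled difference: 0.643 − 0.481 = +0.163.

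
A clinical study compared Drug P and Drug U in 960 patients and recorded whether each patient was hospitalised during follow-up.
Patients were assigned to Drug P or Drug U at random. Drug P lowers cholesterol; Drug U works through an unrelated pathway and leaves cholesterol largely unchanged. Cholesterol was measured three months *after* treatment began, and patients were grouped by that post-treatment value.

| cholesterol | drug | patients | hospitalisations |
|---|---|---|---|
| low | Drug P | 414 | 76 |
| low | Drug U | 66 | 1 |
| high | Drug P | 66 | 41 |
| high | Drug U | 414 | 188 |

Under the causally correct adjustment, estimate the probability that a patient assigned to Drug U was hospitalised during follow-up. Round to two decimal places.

The cholesterol-specific comparison favours Drug U throughout, but the pooled figures favour Drug P. The question is whether to condition on cholesterol.
Stratifying would compare drugs among patients the drugs themselves sorted into cholesterol groups — a form of selection on an intermediate. The unconditioned pooled rates give the total causal effect.
So P(outcome | do(Drug U)) is just the pooled rate for Drug U: 189/480 = 0.394.

0.39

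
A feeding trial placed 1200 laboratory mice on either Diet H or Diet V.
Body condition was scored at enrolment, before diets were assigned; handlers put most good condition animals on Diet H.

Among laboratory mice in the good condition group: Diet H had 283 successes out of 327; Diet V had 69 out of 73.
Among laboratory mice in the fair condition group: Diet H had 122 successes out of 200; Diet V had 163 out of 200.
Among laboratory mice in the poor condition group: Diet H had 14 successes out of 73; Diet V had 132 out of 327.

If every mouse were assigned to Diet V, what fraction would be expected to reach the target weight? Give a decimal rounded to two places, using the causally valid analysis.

0.72

Since starting body condition is a pre-existing factor (not a product of the diet) and it affects the outcome on its own, it is a confounder. The stratified rates, not the pooled rate, identify the causal effect.
Standardising Diet V to the population starting body condition mix: 0.333·69/73 + 0.333·163/200 + 0.333·132/327 = 0.721.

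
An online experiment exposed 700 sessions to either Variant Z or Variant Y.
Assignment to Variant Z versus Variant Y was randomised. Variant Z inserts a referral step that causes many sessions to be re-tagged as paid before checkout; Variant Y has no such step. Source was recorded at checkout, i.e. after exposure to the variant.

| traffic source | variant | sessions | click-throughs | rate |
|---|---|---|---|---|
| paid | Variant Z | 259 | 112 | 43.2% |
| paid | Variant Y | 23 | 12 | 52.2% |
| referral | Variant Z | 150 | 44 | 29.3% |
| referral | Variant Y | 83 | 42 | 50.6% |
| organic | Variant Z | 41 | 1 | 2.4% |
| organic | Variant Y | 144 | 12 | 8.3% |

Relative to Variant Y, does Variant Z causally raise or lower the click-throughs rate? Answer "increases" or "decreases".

increases

The distribution of traffic source is itself part of what the variant does — it is an intermediate outcome. Holding it fixed would remove that part of the effect; the total effect is the pooled difference.
Pooled: Variant Z 34.9% vs Variant Y 26.4%; Variant Z is higher overall.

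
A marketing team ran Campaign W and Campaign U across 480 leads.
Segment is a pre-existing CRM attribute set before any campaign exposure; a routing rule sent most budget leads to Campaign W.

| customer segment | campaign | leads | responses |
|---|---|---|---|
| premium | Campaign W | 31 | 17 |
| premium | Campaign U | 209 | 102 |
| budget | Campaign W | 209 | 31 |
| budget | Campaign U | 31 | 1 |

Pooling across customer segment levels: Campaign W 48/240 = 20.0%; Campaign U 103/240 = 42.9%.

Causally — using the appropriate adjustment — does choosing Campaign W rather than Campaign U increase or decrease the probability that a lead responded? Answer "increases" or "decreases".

increases

Within every customer segment level Campaign W has the higher rate, yet pooled Campaign U does — Simpson's reversal.
The imbalance in customer segment arose from how leads were allocated, not from anything the campaign did; and customer segment independently affects the outcome. The pooled gap is confounded — condition on customer segment.
Within each level — premium: 54.8% vs 48.8%; budget: 14.8% vs 3.2% — Campaign W is higher every time.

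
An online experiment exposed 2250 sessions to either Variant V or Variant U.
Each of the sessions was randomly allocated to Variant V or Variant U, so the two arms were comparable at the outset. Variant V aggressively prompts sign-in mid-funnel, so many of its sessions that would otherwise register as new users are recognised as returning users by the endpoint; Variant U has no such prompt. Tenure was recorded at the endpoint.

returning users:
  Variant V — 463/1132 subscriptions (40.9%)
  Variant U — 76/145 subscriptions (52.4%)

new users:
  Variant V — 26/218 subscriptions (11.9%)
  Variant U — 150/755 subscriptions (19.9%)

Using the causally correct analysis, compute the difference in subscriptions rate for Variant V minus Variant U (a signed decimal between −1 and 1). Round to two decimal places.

Within every user tenure level Variant U has the higher rate, yet pooled Variant V does — Simpson's reversal.
The distribution of user tenure is itself part of what the variant does — it is an intermediate outcome. Holding it fixed would remove that part of the effect; the total effect is the pooled difference.
The causal difference is the pooled difference: 0.362 − 0.251 = +0.111.

+0.11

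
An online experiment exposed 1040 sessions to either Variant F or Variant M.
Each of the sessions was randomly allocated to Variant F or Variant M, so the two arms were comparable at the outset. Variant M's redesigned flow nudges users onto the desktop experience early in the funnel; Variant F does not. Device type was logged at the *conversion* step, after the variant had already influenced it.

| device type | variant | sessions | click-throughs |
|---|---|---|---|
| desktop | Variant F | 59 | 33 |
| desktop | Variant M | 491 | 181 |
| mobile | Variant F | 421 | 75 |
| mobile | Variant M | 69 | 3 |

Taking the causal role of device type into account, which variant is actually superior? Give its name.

The distribution of device type is itself part of what the variant does — it is an intermediate outcome. Holding it fixed would remove that part of the effect; the total effect is the pooled difference.
Pooled: Variant F 22.5% vs Variant M 32.9%; Variant M is higher overall.

Variant M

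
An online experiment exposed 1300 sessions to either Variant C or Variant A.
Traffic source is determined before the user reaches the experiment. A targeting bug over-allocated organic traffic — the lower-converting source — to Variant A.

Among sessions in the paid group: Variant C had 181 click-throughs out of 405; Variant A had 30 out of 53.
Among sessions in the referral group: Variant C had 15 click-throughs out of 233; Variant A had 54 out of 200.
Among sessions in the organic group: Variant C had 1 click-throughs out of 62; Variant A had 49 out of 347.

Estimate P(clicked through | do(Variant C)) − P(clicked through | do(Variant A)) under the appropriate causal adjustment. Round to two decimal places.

-0.15

The stratified and pooled comparisons disagree (Variant A wins within each traffic source; Variant C wins overall), so the answer turns on the causal role of traffic source.
Traffic source is set before the variant has any effect — it is not caused by the variant — and it independently drives the outcome. That makes it a confounder, so the causal comparison is within traffic source levels.
Adjusting over the population distribution of traffic source: 0.352·(0.447−0.566) + 0.333·(0.064−0.270) + 0.315·(0.016−0.141) = -0.150.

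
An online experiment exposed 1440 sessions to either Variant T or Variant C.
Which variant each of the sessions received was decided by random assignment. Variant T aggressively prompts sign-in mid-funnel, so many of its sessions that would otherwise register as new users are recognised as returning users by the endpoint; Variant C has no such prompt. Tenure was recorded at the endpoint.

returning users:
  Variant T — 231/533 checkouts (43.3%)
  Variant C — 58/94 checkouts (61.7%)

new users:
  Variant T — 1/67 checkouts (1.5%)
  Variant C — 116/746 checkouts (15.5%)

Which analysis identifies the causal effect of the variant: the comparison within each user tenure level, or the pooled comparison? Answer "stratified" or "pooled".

The stratified and pooled comparisons disagree (Variant C wins within each user tenure; Variant T wins overall), so the answer turns on the causal role of user tenure.
Because the variant influences user tenure, user tenure is a post-treatment mediator, not a confounder. Stratifying on it would bias the estimate; the causal effect is the crude pooled difference.
Pooled: Variant T 38.7% vs Variant C 20.7%; Variant T is higher overall.

pooled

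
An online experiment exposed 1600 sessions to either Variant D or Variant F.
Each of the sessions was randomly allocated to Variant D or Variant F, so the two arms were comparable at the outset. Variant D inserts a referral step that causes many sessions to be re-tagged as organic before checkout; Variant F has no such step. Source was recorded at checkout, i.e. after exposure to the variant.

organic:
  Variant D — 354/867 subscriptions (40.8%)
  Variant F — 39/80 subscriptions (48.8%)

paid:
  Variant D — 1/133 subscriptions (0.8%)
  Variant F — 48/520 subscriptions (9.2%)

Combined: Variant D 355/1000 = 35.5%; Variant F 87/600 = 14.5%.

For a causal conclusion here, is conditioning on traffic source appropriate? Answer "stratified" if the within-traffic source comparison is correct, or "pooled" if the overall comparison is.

pooled

The distribution of traffic source is itself part of what the variant does — it is an intermediate outcome. Holding it fixed would remove that part of the effect; the total effect is the pooled difference.
Pooled: Variant D 35.5% vs Variant F 14.5%; Variant D is higher overall.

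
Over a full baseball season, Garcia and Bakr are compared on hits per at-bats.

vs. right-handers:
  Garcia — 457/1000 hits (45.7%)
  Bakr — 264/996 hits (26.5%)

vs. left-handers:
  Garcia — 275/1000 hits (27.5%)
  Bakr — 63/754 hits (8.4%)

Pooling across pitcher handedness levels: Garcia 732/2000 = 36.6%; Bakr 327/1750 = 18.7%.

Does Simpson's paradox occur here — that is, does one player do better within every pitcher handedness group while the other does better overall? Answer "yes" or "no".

Within each pitcher handedness level (vs. right-handers 45.7% vs 26.5%; vs. left-handers 27.5% vs 8.4%), Garcia has the higher rate every time. Pooled: 36.6% vs 18.7% — Garcia has the higher rate overall. They agree.

no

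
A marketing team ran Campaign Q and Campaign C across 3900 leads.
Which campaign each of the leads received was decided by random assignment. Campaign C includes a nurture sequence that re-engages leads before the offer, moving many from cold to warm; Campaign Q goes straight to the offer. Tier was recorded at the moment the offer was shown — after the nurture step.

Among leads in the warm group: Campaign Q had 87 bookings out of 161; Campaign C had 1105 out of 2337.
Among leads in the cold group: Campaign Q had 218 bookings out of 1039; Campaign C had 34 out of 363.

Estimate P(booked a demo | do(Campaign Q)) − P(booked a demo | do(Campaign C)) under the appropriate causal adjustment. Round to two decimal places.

The engagement tier-specific comparison favours Campaign Q throughout, but the pooled figures favour Campaign C. The question is whether to condition on engagement tier.
Engagement tier here is a post-treatment variable shaped by the campaign; conditioning on it would introduce bias rather than remove it. The overall comparison is the causal one.
The causal difference is the pooled difference: 0.254 − 0.422 = -0.168.

-0.17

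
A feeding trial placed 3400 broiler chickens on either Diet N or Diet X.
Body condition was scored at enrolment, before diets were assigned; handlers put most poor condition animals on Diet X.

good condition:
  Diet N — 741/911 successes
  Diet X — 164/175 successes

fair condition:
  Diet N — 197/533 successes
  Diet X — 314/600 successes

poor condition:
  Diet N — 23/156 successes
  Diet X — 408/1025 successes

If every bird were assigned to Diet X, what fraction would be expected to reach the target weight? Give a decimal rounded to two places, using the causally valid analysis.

0.61

Since starting body condition is a pre-existing factor (not a product of the diet) and it affects the outcome on its own, it is a confounder. The stratified rates, not the pooled rate, identify the causal effect.
Standardising Diet X to the population starting body condition mix: 0.319·164/175 + 0.333·314/600 + 0.347·408/1025 = 0.612.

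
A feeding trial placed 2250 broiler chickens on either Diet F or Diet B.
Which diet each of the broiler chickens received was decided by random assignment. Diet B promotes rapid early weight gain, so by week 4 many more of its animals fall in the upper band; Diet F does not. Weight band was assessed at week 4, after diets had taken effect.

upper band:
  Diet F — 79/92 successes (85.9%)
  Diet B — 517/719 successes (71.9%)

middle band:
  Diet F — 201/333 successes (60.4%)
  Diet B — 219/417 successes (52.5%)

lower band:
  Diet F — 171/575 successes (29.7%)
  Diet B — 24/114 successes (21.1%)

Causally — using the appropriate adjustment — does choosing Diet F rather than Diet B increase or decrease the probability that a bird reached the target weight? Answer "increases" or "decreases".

Week-4 weight band lies on the pathway diet → week-4 weight band → outcome, so adjusting for it blocks the indirect effect. For the total causal effect of diet, use the unadjusted pooled rates.
Pooled: Diet F 45.1% vs Diet B 60.8%; Diet B is higher overall.

decreases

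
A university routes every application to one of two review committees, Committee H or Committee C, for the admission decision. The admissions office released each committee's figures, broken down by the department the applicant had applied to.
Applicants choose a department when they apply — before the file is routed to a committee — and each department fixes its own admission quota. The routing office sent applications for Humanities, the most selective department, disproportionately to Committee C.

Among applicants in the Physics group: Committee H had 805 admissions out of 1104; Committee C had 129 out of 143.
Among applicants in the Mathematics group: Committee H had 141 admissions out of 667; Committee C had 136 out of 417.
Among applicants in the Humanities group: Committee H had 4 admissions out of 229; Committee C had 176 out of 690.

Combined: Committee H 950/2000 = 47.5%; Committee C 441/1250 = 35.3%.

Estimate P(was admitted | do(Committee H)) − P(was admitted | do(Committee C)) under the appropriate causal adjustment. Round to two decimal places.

-0.17

Within every department level Committee C has the higher rate, yet pooled Committee H does — Simpson's reversal.
Department differs across review committees for reasons unrelated to any effect of the review committee itself, and it separately predicts the outcome — a classic confounder. We must compare within department levels.
Adjusting over the population distribution of department: 0.384·(0.729−0.902) + 0.334·(0.211−0.326) + 0.283·(0.017−0.255) = -0.172.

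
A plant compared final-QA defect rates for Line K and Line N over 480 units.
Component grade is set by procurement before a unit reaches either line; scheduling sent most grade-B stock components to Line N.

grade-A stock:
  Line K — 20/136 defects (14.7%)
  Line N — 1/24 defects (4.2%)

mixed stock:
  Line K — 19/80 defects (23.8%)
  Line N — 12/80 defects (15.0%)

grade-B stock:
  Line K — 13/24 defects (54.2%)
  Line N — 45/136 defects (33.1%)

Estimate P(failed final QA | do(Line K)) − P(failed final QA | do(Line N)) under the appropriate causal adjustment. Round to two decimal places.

+0.13

The component grade-specific comparison favours Line N throughout, but the pooled figures favour Line K. The question is whether to condition on component grade.
Nothing the line does changes component grade; the imbalance is an allocation artefact. With component grade also predicting the outcome, the pooled figure is confounded, and the within-stratum comparison is the causal one.
Adjusting over the population distribution of component grade: 0.333·(0.147−0.042) + 0.333·(0.237−0.150) + 0.333·(0.542−0.331) = +0.135.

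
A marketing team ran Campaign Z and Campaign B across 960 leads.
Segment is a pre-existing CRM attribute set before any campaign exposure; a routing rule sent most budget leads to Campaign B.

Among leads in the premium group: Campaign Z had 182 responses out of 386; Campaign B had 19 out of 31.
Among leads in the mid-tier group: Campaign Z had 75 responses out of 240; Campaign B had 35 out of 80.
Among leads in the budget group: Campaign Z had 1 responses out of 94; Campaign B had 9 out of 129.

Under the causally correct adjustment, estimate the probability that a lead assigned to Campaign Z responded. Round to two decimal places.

0.31

Customer segment satisfies the back-door criterion: it is not a descendant of the campaign, and it blocks the spurious path from campaign to outcome. Adjusting for it (i.e., using the within-customer segment rates) gives the causal effect.
Standardising Campaign Z to the population customer segment mix: 0.434·182/386 + 0.333·75/240 + 0.232·1/94 = 0.311.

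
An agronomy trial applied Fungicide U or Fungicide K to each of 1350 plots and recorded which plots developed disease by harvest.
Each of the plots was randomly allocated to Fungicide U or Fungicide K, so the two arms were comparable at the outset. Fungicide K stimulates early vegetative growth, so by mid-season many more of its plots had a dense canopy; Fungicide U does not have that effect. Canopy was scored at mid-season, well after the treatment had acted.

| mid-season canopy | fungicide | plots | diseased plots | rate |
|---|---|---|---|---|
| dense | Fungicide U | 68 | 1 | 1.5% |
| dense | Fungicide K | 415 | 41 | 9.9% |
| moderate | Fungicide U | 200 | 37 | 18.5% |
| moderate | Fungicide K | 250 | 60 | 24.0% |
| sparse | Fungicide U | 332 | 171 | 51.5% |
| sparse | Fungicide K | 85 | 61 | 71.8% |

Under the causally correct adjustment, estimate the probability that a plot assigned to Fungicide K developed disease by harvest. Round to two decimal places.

The stratified and pooled comparisons disagree (Fungicide U wins within each mid-season canopy; Fungicide K wins overall), so the answer turns on the causal role of mid-season canopy.
Mid-season canopy is downstream of the fungicide. One should not condition on a consequence of treatment, so the overall rates are the right comparison.
So P(outcome | do(Fungicide K)) is just the pooled rate for Fungicide K: 162/750 = 0.216.

0.22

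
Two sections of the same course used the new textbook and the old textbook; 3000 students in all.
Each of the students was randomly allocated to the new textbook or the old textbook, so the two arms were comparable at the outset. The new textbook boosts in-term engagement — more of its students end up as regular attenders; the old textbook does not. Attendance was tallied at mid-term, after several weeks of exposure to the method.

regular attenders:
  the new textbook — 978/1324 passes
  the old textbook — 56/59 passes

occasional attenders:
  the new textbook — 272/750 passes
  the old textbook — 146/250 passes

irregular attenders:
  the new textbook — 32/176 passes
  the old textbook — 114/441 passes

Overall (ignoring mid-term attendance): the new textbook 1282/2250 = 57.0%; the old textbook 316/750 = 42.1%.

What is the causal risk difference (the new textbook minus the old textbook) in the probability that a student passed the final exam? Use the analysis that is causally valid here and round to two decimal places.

Mid-term attendance here is a post-treatment variable shaped by the teaching method; conditioning on it would introduce bias rather than remove it. The overall comparison is the causal one.
The causal difference is the pooled difference: 0.570 − 0.421 = +0.148.

+0.15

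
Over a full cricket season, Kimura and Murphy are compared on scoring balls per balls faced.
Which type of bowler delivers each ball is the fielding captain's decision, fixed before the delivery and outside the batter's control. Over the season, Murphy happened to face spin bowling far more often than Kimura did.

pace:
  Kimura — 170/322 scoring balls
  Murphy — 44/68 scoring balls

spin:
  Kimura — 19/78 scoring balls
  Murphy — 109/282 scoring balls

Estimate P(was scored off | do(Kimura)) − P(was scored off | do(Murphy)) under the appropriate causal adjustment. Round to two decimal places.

Within every bowling type level Murphy has the higher rate, yet pooled Kimura does — Simpson's reversal.
Here bowling type is a common cause — it drives both which player a case falls under and the outcome. The crude comparison mixes populations; the stratum-specific rates are the causally relevant ones.
Adjusting over the population distribution of bowling type: 0.520·(0.528−0.647) + 0.480·(0.244−0.387) = -0.131.

-0.13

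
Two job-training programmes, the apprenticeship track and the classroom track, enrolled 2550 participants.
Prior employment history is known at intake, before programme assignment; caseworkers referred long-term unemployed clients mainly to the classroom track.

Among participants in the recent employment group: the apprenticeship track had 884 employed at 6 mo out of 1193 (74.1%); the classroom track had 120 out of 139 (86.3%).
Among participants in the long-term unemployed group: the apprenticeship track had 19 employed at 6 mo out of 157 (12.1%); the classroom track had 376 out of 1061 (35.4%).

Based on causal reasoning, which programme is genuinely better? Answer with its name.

the classroom track

The stratified and pooled comparisons disagree (the classroom track wins within each prior employment history; the apprenticeship track wins overall), so the answer turns on the causal role of prior employment history.
Prior employment history is set before the programme has any effect — it is not caused by the programme — and it independently drives the outcome. That makes it a confounder, so the causal comparison is within prior employment history levels.
Within each level — recent employment: 74.1% vs 86.3%; long-term unemployed: 12.1% vs 35.4% — the classroom track is higher every time.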